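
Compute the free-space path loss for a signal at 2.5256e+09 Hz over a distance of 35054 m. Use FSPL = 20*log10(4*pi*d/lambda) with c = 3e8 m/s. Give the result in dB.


lambda = c / f = 3.0000e+08 / 2.5256e+09 = 0.1187837 m
FSPL = 20 * log10(4*pi*35054/0.1187837) = 131.4 dB

131.4 dB


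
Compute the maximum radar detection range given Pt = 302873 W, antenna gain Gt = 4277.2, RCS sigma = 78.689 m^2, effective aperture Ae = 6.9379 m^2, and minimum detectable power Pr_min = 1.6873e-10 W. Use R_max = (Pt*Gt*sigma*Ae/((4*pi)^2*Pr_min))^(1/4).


R^4 = 302873*4277.2*78.689*6.9379 / ((4*pi)^2 * 1.6873e-10) = 2.654301e+19
R_max = 2.654301e+19^0.25 = 71777 m

71777 m


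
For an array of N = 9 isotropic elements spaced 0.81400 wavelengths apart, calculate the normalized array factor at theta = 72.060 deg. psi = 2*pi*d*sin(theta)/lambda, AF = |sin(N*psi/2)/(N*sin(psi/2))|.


psi = 2*pi*0.81400*sin(72.060 deg) = 4.865843 rad
AF = |sin(9*4.865843/2) / (9*sin(4.865843/2))| = 0.01617

0.01617


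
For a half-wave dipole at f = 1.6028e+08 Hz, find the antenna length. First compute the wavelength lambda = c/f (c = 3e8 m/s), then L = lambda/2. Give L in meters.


lambda = c / f = 3.0000e+08 / 1.6028e+08 = 1.871724 m
L = lambda / 2 = 1.871724 / 2 = 0.9359 m

0.9359 m


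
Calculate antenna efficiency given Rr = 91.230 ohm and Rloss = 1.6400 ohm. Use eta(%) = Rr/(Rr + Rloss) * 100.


eta = 91.230 / (91.230 + 1.6400) * 100 = 98.23%

98.23%


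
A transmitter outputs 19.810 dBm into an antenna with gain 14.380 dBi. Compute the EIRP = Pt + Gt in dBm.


EIRP = Pt + Gt = 19.810 + 14.380 = 34.19 dBm

34.19 dBm


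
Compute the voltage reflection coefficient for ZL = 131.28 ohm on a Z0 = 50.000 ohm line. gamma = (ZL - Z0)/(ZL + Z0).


gamma = (131.28 - 50.000) / (131.28 + 50.000) = 0.4484

0.4484


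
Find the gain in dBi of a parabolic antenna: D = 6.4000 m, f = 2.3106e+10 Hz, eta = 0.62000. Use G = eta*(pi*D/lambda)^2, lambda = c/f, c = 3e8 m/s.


lambda = c / f = 3.0000e+08 / 2.3106e+10 = 0.01298364 m
G_linear = 0.62000 * (pi * 6.4000 / 0.01298364)^2 = 1.486820e+06
G_dBi = 10 * log10(1.486820e+06) = 61.72 dBi

61.72 dBi


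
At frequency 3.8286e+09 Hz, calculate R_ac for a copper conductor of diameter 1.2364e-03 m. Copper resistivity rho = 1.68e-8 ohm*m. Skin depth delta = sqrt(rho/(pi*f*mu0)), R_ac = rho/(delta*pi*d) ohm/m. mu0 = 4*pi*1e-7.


delta = sqrt(1.68e-8 / (pi * 3.8286e+09 * 4*pi*1e-7)) = 1.054277e-06 m
R_ac = 1.68e-8 / (1.054277e-06 * pi * 1.2364e-03) = 4.102 ohm/m

4.102 ohm/m


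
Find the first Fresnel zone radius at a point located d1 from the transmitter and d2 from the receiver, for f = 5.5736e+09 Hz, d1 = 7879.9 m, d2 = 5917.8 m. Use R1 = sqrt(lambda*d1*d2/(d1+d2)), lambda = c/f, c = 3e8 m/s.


lambda = c / f = 3.0000e+08 / 5.5736e+09 = 0.05382518 m
R1 = sqrt(0.05382518 * 7879.9 * 5917.8 / (7879.9 + 5917.8)) = 13.49 m

13.49 m


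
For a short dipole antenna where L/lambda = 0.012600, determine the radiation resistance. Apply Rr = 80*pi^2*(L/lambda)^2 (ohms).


Rr = 80 * pi^2 * (0.012600)^2 = 80 * 9.869604 * 1.587600e-04 = 0.1254 ohm

0.1254 ohm


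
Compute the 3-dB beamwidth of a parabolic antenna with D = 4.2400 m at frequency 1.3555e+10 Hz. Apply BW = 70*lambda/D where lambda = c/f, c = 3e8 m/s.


lambda = c / f = 3.0000e+08 / 1.3555e+10 = 0.02213205 m
BW = 70 * 0.02213205 / 4.2400 = 0.3654 deg

0.3654 deg


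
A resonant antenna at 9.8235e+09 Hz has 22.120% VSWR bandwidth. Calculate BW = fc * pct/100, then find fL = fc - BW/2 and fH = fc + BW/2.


BW = 9.8235e+09 * 22.120/100 = 2.172958e+09 Hz
fL = 9.8235e+09 - 2.172958e+09/2 = 8.737e+09 Hz
fH = 9.8235e+09 + 2.172958e+09/2 = 1.091e+10 Hz

BW=2.173e+09 Hz, fL=8.737e+09 Hz, fH=1.091e+10 Hz


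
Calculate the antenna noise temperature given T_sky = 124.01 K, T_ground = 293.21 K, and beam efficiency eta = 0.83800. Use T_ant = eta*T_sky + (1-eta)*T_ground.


T_ant = 0.83800 * 124.01 + (1 - 0.83800) * 293.21 = 151.4 K

151.4 K


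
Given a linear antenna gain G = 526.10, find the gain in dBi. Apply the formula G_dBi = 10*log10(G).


G_dBi = 10 * log10(526.10) = 27.21 dBi

27.21 dBi


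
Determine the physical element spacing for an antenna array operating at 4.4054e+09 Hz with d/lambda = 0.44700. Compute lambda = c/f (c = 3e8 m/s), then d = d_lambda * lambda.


lambda = c / f = 3.0000e+08 / 4.4054e+09 = 0.06809824 m
d = 0.44700 * 0.06809824 = 0.03044 m

0.03044 m


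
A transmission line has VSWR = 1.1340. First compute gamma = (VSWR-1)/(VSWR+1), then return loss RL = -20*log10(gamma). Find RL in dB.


gamma = (1.1340 - 1) / (1.1340 + 1) = 0.06279288
RL = -20 * log10(0.06279288) = 24.04 dB

24.04 dB


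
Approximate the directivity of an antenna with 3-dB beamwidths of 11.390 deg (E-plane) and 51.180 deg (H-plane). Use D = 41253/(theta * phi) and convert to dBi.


D_linear = 41253 / (11.390 * 51.180) = 70.76712
D_dBi = 10 * log10(70.76712) = 18.50 dBi

18.50 dBi


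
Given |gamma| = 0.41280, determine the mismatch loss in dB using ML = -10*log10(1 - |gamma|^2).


ML = -10 * log10(1 - 0.41280^2) = -10 * log10(0.82959616) = 0.8113 dB

0.8113 dB


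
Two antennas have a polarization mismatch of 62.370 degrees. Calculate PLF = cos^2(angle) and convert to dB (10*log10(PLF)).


PLF_linear = cos^2(62.370 deg) = 0.2150733
PLF_dB = 10 * log10(0.2150733) = -6.674 dB

-6.674 dB


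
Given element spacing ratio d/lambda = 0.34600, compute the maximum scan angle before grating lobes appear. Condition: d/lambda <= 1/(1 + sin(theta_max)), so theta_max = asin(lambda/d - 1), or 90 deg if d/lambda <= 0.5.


lambda/d - 1 = 1/0.34600 - 1 = 1.890173 >= 1
d/lambda <= 0.5, so the array can scan to endfire without grating lobes: theta_max = 90 deg

90 deg


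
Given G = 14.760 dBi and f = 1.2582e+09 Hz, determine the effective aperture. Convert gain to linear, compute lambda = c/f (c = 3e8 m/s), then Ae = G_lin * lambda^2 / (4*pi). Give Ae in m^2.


lambda = c / f = 3.0000e+08 / 1.2582e+09 = 0.2384359 m
G_linear = 10^(14.760/10) = 29.92265
Ae = G_linear * lambda^2 / (4*pi) = 29.92265 * 0.2384359^2 / (4*pi) = 0.1354 m^2

0.1354 m^2


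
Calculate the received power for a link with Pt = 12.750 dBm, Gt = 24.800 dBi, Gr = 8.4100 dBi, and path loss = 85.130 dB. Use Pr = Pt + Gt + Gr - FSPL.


Pr = 12.750 + 24.800 + 8.4100 - 85.130 = -39.17 dBm

-39.17 dBm


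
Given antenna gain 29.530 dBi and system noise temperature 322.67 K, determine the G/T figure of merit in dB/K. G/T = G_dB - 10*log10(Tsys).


G/T = 29.530 - 10*log10(322.67) = 29.530 - 25.08759 = 4.442 dB/K

4.442 dB/K


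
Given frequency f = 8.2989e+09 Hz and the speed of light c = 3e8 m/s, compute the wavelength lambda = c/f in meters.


lambda = c / f = 3.0000e+08 / 8.2989e+09 = 0.03615 m

0.03615 m


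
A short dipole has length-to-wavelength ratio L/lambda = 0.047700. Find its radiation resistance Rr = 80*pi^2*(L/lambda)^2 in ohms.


Rr = 80 * pi^2 * (0.047700)^2 = 80 * 9.869604 * 2.275290e-03 = 1.796 ohm

1.796 ohm


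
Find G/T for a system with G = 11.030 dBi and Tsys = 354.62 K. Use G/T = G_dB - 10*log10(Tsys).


G/T = 11.030 - 10*log10(354.62) = 11.030 - 25.49763 = -14.47 dB/K

-14.47 dB/K


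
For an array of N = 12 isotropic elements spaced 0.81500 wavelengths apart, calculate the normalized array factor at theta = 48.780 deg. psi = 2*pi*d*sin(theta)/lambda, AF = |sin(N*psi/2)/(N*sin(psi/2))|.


psi = 2*pi*0.81500*sin(48.780 deg) = 3.851786 rad
AF = |sin(12*3.851786/2) / (12*sin(3.851786/2))| = 0.07998

0.07998


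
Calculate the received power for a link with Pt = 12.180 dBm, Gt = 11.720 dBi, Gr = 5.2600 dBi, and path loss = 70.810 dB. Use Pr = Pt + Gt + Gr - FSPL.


Pr = 12.180 + 11.720 + 5.2600 - 70.810 = -41.65 dBm

-41.65 dBm


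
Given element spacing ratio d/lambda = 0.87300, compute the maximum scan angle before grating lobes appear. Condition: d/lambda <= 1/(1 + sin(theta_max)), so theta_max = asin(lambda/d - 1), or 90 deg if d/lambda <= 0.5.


lambda/d - 1 = 1/0.87300 - 1 = 0.1454754
theta_max = asin(0.1454754) = 8.365 deg

8.365 deg


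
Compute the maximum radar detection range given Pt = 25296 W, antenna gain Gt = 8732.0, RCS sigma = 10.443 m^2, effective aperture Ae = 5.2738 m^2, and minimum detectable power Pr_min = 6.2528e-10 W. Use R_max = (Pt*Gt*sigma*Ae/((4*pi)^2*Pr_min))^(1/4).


R^4 = 25296*8732.0*10.443*5.2738 / ((4*pi)^2 * 6.2528e-10) = 1.232027e+17
R_max = 1.232027e+17^0.25 = 18735 m

18735 m


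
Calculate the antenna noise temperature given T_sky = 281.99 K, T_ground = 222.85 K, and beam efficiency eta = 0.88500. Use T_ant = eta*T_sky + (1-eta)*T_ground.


T_ant = 0.88500 * 281.99 + (1 - 0.88500) * 222.85 = 275.2 K

275.2 K


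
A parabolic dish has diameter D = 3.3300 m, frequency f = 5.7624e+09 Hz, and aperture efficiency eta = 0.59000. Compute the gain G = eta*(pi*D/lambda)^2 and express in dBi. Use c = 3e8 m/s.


lambda = c / f = 3.0000e+08 / 5.7624e+09 = 0.05206164 m
G_linear = 0.59000 * (pi * 3.3300 / 0.05206164)^2 = 23823.44
G_dBi = 10 * log10(23823.44) = 43.77 dBi

43.77 dBi


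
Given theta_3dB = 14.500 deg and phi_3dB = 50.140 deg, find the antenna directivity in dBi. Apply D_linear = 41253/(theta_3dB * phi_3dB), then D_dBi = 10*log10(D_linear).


D_linear = 41253 / (14.500 * 50.140) = 56.74181
D_dBi = 10 * log10(56.74181) = 17.54 dBi

17.54 dBi


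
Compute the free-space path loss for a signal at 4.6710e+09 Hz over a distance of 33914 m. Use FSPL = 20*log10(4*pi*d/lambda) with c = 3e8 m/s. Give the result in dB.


lambda = c / f = 3.0000e+08 / 4.6710e+09 = 0.06422608 m
FSPL = 20 * log10(4*pi*33914/0.06422608) = 136.4 dB

136.4 dB


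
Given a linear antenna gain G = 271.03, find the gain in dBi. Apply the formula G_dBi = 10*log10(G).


G_dBi = 10 * log10(271.03) = 24.33 dBi

24.33 dBi


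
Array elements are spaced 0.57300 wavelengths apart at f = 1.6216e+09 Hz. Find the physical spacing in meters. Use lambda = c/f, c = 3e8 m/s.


lambda = c / f = 3.0000e+08 / 1.6216e+09 = 0.1850025 m
d = 0.57300 * 0.1850025 = 0.1060 m

0.1060 m


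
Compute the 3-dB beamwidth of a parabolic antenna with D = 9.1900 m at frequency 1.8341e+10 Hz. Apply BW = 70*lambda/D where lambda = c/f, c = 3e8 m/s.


lambda = c / f = 3.0000e+08 / 1.8341e+10 = 0.01635680 m
BW = 70 * 0.01635680 / 9.1900 = 0.1246 deg

0.1246 deg


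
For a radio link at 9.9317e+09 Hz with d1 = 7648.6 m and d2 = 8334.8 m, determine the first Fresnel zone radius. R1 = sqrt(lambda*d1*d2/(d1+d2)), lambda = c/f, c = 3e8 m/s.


lambda = c / f = 3.0000e+08 / 9.9317e+09 = 0.03020631 m
R1 = sqrt(0.03020631 * 7648.6 * 8334.8 / (7648.6 + 8334.8)) = 10.98 m

10.98 m


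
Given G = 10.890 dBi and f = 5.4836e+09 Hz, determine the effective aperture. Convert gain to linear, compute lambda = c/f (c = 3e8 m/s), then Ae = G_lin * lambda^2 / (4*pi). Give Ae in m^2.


lambda = c / f = 3.0000e+08 / 5.4836e+09 = 0.05470859 m
G_linear = 10^(10.890/10) = 12.27439
Ae = G_linear * lambda^2 / (4*pi) = 12.27439 * 0.05470859^2 / (4*pi) = 2.923e-03 m^2

2.923e-03 m^2


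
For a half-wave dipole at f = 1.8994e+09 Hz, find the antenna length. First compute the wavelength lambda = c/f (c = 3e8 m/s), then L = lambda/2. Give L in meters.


lambda = c / f = 3.0000e+08 / 1.8994e+09 = 0.1579446 m
L = lambda / 2 = 0.1579446 / 2 = 0.07897 m

0.07897 m


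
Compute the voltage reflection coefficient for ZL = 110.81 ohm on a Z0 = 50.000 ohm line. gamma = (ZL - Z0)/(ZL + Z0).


gamma = (110.81 - 50.000) / (110.81 + 50.000) = 0.3781

0.3781


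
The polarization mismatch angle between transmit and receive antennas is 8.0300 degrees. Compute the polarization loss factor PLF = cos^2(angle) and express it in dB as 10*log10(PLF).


PLF_linear = cos^2(8.0300 deg) = 0.9804863
PLF_dB = 10 * log10(0.9804863) = -0.08558 dB

-0.08558 dB


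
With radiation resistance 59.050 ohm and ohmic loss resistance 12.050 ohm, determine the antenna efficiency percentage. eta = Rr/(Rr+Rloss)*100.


eta = 59.050 / (59.050 + 12.050) * 100 = 83.05%

83.05%


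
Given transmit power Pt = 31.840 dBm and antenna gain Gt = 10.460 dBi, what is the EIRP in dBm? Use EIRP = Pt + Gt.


EIRP = Pt + Gt = 31.840 + 10.460 = 42.30 dBm

42.30 dBm


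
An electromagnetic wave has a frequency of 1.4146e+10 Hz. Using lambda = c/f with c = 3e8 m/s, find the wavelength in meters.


lambda = c / f = 3.0000e+08 / 1.4146e+10 = 0.02121 m

0.02121 m


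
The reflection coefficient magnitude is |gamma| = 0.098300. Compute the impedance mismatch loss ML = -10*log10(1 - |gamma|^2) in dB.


ML = -10 * log10(1 - 0.098300^2) = -10 * log10(0.99033711) = 0.04217 dB

0.04217 dB


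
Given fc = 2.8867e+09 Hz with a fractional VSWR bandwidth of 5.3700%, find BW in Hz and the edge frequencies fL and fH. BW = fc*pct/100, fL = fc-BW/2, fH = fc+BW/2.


BW = 2.8867e+09 * 5.3700/100 = 1.550158e+08 Hz
fL = 2.8867e+09 - 1.550158e+08/2 = 2.809e+09 Hz
fH = 2.8867e+09 + 1.550158e+08/2 = 2.964e+09 Hz

BW=1.550e+08 Hz, fL=2.809e+09 Hz, fH=2.964e+09 Hz


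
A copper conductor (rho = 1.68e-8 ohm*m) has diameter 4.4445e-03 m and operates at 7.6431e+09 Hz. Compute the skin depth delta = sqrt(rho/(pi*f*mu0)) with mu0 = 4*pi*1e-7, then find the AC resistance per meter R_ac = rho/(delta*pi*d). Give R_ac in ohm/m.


delta = sqrt(1.68e-8 / (pi * 7.6431e+09 * 4*pi*1e-7)) = 7.461738e-07 m
R_ac = 1.68e-8 / (7.461738e-07 * pi * 4.4445e-03) = 1.612 ohm/m

1.612 ohm/m


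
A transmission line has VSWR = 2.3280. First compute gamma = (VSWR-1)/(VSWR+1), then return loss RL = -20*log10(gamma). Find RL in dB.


gamma = (2.3280 - 1) / (2.3280 + 1) = 0.3990385
RL = -20 * log10(0.3990385) = 7.980 dB

7.980 dB


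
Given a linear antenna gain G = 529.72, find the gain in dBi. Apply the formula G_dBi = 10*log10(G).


G_dBi = 10 * log10(529.72) = 27.24 dBi

27.24 dBi


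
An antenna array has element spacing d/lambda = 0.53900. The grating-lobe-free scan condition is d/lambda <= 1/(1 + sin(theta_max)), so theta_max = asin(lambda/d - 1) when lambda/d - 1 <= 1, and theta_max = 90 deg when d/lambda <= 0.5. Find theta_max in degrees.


lambda/d - 1 = 1/0.53900 - 1 = 0.8552876
theta_max = asin(0.8552876) = 58.79 deg

58.79 deg


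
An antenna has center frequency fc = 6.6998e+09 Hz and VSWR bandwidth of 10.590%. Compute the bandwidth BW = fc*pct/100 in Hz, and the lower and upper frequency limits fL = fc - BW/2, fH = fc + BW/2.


BW = 6.6998e+09 * 10.590/100 = 7.095088e+08 Hz
fL = 6.6998e+09 - 7.095088e+08/2 = 6.345e+09 Hz
fH = 6.6998e+09 + 7.095088e+08/2 = 7.055e+09 Hz

BW=7.095e+08 Hz, fL=6.345e+09 Hz, fH=7.055e+09 Hz


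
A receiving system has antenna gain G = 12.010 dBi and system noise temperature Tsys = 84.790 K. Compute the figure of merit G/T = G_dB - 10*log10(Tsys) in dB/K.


G/T = 12.010 - 10*log10(84.790) = 12.010 - 19.28345 = -7.273 dB/K

-7.273 dB/K


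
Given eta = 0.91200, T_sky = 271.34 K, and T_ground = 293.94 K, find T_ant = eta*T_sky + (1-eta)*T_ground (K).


T_ant = 0.91200 * 271.34 + (1 - 0.91200) * 293.94 = 273.3 K

273.3 K


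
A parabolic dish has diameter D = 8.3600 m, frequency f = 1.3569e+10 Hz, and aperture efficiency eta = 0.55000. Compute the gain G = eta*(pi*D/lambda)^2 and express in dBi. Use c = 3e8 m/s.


lambda = c / f = 3.0000e+08 / 1.3569e+10 = 0.02210922 m
G_linear = 0.55000 * (pi * 8.3600 / 0.02210922)^2 = 776118.7
G_dBi = 10 * log10(776118.7) = 58.90 dBi

58.90 dBi


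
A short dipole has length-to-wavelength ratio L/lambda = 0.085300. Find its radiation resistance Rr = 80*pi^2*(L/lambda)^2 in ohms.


Rr = 80 * pi^2 * (0.085300)^2 = 80 * 9.869604 * 7.276090e-03 = 5.745 ohm

5.745 ohm


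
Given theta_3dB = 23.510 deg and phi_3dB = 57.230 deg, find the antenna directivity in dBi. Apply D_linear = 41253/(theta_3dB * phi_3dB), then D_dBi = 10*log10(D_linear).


D_linear = 41253 / (23.510 * 57.230) = 30.66049
D_dBi = 10 * log10(30.66049) = 14.87 dBi

14.87 dBi


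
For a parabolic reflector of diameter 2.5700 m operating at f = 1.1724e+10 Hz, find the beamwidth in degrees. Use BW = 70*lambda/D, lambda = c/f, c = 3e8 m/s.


lambda = c / f = 3.0000e+08 / 1.1724e+10 = 0.02558854 m
BW = 70 * 0.02558854 / 2.5700 = 0.6970 deg

0.6970 deg


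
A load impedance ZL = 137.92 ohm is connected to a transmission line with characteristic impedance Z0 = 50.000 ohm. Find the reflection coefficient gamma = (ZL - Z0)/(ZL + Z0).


gamma = (137.92 - 50.000) / (137.92 + 50.000) = 0.4679

0.4679


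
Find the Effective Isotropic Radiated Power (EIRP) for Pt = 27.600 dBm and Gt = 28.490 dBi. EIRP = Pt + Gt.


EIRP = Pt + Gt = 27.600 + 28.490 = 56.09 dBm

56.09 dBm


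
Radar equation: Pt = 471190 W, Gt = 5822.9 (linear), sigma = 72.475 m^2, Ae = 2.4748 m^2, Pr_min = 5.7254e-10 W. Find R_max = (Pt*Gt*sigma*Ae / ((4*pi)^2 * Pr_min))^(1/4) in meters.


R^4 = 471190*5822.9*72.475*2.4748 / ((4*pi)^2 * 5.7254e-10) = 5.442998e+18
R_max = 5.442998e+18^0.25 = 48301 m

48301 m


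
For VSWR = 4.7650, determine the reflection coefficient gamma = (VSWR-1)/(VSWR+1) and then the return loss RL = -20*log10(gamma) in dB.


gamma = (4.7650 - 1) / (4.7650 + 1) = 0.6530789
RL = -20 * log10(0.6530789) = 3.701 dB

3.701 dB


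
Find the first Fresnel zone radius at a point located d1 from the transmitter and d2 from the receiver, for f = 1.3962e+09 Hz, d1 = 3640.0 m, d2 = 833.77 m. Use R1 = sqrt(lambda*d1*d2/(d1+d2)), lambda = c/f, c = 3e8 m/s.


lambda = c / f = 3.0000e+08 / 1.3962e+09 = 0.2148689 m
R1 = sqrt(0.2148689 * 3640.0 * 833.77 / (3640.0 + 833.77)) = 12.07 m

12.07 m


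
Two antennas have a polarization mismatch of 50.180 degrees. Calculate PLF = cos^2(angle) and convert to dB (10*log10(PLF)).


PLF_linear = cos^2(50.180 deg) = 0.4100838
PLF_dB = 10 * log10(0.4100838) = -3.871 dB

-3.871 dB


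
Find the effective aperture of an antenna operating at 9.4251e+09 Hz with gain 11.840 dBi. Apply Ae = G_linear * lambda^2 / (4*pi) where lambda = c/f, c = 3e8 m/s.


lambda = c / f = 3.0000e+08 / 9.4251e+09 = 0.03182990 m
G_linear = 10^(11.840/10) = 15.27566
Ae = G_linear * lambda^2 / (4*pi) = 15.27566 * 0.03182990^2 / (4*pi) = 1.232e-03 m^2

1.232e-03 m^2


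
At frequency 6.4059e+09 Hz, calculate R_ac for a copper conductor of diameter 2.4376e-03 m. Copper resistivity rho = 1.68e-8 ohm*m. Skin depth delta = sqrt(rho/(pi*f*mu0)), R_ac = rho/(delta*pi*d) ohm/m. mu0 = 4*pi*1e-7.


delta = sqrt(1.68e-8 / (pi * 6.4059e+09 * 4*pi*1e-7)) = 8.150508e-07 m
R_ac = 1.68e-8 / (8.150508e-07 * pi * 2.4376e-03) = 2.692 ohm/m

2.692 ohm/m


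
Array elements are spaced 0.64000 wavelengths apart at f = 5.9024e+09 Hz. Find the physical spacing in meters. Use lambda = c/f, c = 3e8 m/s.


lambda = c / f = 3.0000e+08 / 5.9024e+09 = 0.05082678 m
d = 0.64000 * 0.05082678 = 0.03253 m

0.03253 m


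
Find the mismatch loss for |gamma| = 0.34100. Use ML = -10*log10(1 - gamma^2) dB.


ML = -10 * log10(1 - 0.34100^2) = -10 * log10(0.883719) = 0.5369 dB

0.5369 dB


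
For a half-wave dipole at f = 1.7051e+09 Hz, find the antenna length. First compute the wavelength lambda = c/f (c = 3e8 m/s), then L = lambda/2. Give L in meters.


lambda = c / f = 3.0000e+08 / 1.7051e+09 = 0.1759428 m
L = lambda / 2 = 0.1759428 / 2 = 0.08797 m

0.08797 m


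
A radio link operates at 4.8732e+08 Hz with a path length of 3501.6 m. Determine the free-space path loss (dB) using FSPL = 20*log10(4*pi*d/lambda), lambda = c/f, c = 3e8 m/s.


lambda = c / f = 3.0000e+08 / 4.8732e+08 = 0.6156119 m
FSPL = 20 * log10(4*pi*3501.6/0.6156119) = 97.08 dB

97.08 dB


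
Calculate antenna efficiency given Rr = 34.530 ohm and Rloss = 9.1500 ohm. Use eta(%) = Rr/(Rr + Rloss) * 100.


eta = 34.530 / (34.530 + 9.1500) * 100 = 79.05%

79.05%


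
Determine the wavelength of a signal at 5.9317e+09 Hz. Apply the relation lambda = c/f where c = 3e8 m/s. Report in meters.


lambda = c / f = 3.0000e+08 / 5.9317e+09 = 0.05058 m

0.05058 m


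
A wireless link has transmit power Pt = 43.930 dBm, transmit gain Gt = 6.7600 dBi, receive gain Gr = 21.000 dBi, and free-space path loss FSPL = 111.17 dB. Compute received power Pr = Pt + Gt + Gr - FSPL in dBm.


Pr = 43.930 + 6.7600 + 21.000 - 111.17 = -39.48 dBm

-39.48 dBm


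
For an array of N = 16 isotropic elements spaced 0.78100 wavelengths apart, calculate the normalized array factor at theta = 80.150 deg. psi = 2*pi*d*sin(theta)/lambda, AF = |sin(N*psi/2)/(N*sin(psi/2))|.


psi = 2*pi*0.78100*sin(80.150 deg) = 4.834831 rad
AF = |sin(16*4.834831/2) / (16*sin(4.834831/2))| = 0.07832

0.07832


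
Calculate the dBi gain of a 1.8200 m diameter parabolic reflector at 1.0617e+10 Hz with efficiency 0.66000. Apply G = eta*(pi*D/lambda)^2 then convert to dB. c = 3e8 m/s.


lambda = c / f = 3.0000e+08 / 1.0617e+10 = 0.02825657 m
G_linear = 0.66000 * (pi * 1.8200 / 0.02825657)^2 = 27023.87
G_dBi = 10 * log10(27023.87) = 44.32 dBi

44.32 dBi


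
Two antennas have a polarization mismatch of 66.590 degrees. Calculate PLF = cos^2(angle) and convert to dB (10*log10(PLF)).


PLF_linear = cos^2(66.590 deg) = 0.1578537
PLF_dB = 10 * log10(0.1578537) = -8.017 dB

-8.017 dB


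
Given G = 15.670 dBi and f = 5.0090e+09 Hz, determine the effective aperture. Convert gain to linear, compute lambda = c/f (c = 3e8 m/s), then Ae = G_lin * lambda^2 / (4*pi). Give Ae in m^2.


lambda = c / f = 3.0000e+08 / 5.0090e+09 = 0.05989219 m
G_linear = 10^(15.670/10) = 36.89776
Ae = G_linear * lambda^2 / (4*pi) = 36.89776 * 0.05989219^2 / (4*pi) = 0.01053 m^2

0.01053 m^2


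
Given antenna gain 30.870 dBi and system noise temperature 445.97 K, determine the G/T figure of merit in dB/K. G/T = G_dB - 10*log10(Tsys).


G/T = 30.870 - 10*log10(445.97) = 30.870 - 26.49306 = 4.377 dB/K

4.377 dB/K


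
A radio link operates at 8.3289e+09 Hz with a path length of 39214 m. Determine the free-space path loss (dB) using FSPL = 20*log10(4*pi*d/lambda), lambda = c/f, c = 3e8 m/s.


lambda = c / f = 3.0000e+08 / 8.3289e+09 = 0.03601916 m
FSPL = 20 * log10(4*pi*39214/0.03601916) = 142.7 dB

142.7 dB


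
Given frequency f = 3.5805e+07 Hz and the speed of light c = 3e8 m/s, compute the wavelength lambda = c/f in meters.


lambda = c / f = 3.0000e+08 / 3.5805e+07 = 8.379 m

8.379 m


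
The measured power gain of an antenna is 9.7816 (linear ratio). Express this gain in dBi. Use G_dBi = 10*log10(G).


G_dBi = 10 * log10(9.7816) = 9.904 dBi

9.904 dBi


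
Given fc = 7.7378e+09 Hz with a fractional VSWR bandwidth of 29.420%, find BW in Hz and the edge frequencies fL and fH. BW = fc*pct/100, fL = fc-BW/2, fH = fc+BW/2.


BW = 7.7378e+09 * 29.420/100 = 2.276461e+09 Hz
fL = 7.7378e+09 - 2.276461e+09/2 = 6.600e+09 Hz
fH = 7.7378e+09 + 2.276461e+09/2 = 8.876e+09 Hz

BW=2.276e+09 Hz, fL=6.600e+09 Hz, fH=8.876e+09 Hz


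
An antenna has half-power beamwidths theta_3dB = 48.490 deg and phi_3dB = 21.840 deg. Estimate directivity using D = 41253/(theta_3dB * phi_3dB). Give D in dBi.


D_linear = 41253 / (48.490 * 21.840) = 38.95388
D_dBi = 10 * log10(38.95388) = 15.91 dBi

15.91 dBi


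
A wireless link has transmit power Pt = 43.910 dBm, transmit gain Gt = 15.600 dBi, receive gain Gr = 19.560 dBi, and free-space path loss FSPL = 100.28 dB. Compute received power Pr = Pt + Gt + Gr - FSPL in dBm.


Pr = 43.910 + 15.600 + 19.560 - 100.28 = -21.21 dBm

-21.21 dBm


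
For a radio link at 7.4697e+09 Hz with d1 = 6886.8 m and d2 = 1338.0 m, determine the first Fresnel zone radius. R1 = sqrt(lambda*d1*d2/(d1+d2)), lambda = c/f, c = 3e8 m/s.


lambda = c / f = 3.0000e+08 / 7.4697e+09 = 0.04016226 m
R1 = sqrt(0.04016226 * 6886.8 * 1338.0 / (6886.8 + 1338.0)) = 6.708 m

6.708 m


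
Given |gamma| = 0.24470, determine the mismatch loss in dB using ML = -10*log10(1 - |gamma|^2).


ML = -10 * log10(1 - 0.24470^2) = -10 * log10(0.94012191) = 0.2682 dB

0.2682 dB


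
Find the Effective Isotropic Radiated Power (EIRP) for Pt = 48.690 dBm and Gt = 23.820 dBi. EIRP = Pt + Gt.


EIRP = Pt + Gt = 48.690 + 23.820 = 72.51 dBm

72.51 dBm


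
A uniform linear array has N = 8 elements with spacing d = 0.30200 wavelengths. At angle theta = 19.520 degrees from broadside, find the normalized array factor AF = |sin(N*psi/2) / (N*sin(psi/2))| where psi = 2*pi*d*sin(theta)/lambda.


psi = 2*pi*0.30200*sin(19.520 deg) = 0.6340302 rad
AF = |sin(8*0.6340302/2) / (8*sin(0.6340302/2))| = 0.2282

0.2282


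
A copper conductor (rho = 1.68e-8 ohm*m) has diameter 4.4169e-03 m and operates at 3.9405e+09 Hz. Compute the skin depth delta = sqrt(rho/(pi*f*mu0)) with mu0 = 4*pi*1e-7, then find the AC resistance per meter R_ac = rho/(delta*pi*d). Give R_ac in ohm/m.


delta = sqrt(1.68e-8 / (pi * 3.9405e+09 * 4*pi*1e-7)) = 1.039200e-06 m
R_ac = 1.68e-8 / (1.039200e-06 * pi * 4.4169e-03) = 1.165 ohm/m

1.165 ohm/m


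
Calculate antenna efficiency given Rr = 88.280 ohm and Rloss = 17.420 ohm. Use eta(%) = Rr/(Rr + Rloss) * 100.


eta = 88.280 / (88.280 + 17.420) * 100 = 83.52%

83.52%


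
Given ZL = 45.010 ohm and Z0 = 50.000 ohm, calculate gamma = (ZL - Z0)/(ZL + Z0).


gamma = (45.010 - 50.000) / (45.010 + 50.000) = -0.05252

-0.05252


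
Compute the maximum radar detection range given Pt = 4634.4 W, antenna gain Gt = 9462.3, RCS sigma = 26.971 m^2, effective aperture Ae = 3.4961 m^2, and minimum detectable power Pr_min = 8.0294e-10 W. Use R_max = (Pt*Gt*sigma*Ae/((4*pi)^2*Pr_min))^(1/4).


R^4 = 4634.4*9462.3*26.971*3.4961 / ((4*pi)^2 * 8.0294e-10) = 3.261131e+16
R_max = 3.261131e+16^0.25 = 13438 m

13438 m


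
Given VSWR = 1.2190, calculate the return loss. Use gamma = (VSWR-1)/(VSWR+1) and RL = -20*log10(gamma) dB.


gamma = (1.2190 - 1) / (1.2190 + 1) = 0.09869311
RL = -20 * log10(0.09869311) = 20.11 dB

20.11 dB


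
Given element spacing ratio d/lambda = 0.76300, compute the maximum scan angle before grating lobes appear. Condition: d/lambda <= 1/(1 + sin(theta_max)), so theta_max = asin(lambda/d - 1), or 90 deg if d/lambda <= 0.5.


lambda/d - 1 = 1/0.76300 - 1 = 0.3106160
theta_max = asin(0.3106160) = 18.10 deg

18.10 deg


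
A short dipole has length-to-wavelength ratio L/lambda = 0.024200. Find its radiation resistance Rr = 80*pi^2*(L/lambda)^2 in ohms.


Rr = 80 * pi^2 * (0.024200)^2 = 80 * 9.869604 * 5.856400e-04 = 0.4624 ohm

0.4624 ohm


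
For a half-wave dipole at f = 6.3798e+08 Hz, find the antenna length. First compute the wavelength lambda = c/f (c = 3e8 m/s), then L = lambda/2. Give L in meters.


lambda = c / f = 3.0000e+08 / 6.3798e+08 = 0.4702342 m
L = lambda / 2 = 0.4702342 / 2 = 0.2351 m

0.2351 m


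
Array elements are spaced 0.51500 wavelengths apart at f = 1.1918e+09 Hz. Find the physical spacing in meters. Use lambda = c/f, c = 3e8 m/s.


lambda = c / f = 3.0000e+08 / 1.1918e+09 = 0.2517201 m
d = 0.51500 * 0.2517201 = 0.1296 m

0.1296 m


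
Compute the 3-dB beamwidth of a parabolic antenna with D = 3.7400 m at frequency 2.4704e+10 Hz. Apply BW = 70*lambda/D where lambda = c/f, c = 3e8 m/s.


lambda = c / f = 3.0000e+08 / 2.4704e+10 = 0.01214378 m
BW = 70 * 0.01214378 / 3.7400 = 0.2273 deg

0.2273 deg


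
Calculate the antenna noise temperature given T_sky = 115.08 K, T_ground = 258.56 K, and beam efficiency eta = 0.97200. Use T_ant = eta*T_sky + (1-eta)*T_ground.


T_ant = 0.97200 * 115.08 + (1 - 0.97200) * 258.56 = 119.1 K

119.1 K


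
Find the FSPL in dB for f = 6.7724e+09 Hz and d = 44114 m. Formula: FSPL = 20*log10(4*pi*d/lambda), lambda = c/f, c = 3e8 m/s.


lambda = c / f = 3.0000e+08 / 6.7724e+09 = 0.04429744 m
FSPL = 20 * log10(4*pi*44114/0.04429744) = 141.9 dB

141.9 dB


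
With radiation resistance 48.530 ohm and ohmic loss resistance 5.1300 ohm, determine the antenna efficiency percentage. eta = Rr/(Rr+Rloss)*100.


eta = 48.530 / (48.530 + 5.1300) * 100 = 90.44%

90.44%


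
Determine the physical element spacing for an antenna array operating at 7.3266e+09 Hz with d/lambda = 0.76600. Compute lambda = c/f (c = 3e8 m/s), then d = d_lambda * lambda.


lambda = c / f = 3.0000e+08 / 7.3266e+09 = 0.04094669 m
d = 0.76600 * 0.04094669 = 0.03137 m

0.03137 m


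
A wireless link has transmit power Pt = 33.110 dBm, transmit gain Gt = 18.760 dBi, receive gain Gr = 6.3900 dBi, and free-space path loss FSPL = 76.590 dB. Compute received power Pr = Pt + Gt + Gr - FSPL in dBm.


Pr = 33.110 + 18.760 + 6.3900 - 76.590 = -18.33 dBm

-18.33 dBm


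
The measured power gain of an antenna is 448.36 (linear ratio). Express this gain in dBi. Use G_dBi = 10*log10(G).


G_dBi = 10 * log10(448.36) = 26.52 dBi

26.52 dBi


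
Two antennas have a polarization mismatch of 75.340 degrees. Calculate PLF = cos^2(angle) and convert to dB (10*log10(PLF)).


PLF_linear = cos^2(75.340 deg) = 0.06405080
PLF_dB = 10 * log10(0.06405080) = -11.93 dB

-11.93 dB


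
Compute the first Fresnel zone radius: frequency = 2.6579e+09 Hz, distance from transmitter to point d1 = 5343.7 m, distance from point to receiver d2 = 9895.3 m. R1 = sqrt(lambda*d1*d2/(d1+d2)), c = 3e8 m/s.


lambda = c / f = 3.0000e+08 / 2.6579e+09 = 0.1128711 m
R1 = sqrt(0.1128711 * 5343.7 * 9895.3 / (5343.7 + 9895.3)) = 19.79 m

19.79 m


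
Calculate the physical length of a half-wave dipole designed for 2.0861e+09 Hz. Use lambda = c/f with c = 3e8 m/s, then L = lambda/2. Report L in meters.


lambda = c / f = 3.0000e+08 / 2.0861e+09 = 0.1438090 m
L = lambda / 2 = 0.1438090 / 2 = 0.07190 m

0.07190 m


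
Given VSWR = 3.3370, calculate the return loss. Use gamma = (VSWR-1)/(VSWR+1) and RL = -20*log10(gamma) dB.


gamma = (3.3370 - 1) / (3.3370 + 1) = 0.5388517
RL = -20 * log10(0.5388517) = 5.371 dB

5.371 dB


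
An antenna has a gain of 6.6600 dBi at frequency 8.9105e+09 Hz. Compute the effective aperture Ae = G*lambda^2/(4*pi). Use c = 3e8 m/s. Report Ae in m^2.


lambda = c / f = 3.0000e+08 / 8.9105e+09 = 0.03366814 m
G_linear = 10^(6.6600/10) = 4.634469
Ae = G_linear * lambda^2 / (4*pi) = 4.634469 * 0.03366814^2 / (4*pi) = 4.181e-04 m^2

4.181e-04 m^2


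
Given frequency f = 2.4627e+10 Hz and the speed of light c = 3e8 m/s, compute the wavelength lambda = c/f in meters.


lambda = c / f = 3.0000e+08 / 2.4627e+10 = 0.01218 m

0.01218 m


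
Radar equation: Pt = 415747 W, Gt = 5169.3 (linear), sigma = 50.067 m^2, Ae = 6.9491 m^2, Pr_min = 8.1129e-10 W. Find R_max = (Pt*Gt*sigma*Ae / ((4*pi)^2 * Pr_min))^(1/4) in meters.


R^4 = 415747*5169.3*50.067*6.9491 / ((4*pi)^2 * 8.1129e-10) = 5.836401e+18
R_max = 5.836401e+18^0.25 = 49151 m

49151 m


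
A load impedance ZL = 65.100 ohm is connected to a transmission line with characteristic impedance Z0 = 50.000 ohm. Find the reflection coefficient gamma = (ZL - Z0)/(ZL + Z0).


gamma = (65.100 - 50.000) / (65.100 + 50.000) = 0.1312

0.1312


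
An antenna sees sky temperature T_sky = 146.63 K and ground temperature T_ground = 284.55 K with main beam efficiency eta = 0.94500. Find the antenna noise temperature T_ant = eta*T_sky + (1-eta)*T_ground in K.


T_ant = 0.94500 * 146.63 + (1 - 0.94500) * 284.55 = 154.2 K

154.2 K


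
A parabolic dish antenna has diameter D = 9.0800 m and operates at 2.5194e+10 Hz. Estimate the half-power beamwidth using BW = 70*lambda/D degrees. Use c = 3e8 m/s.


lambda = c / f = 3.0000e+08 / 2.5194e+10 = 0.01190760 m
BW = 70 * 0.01190760 / 9.0800 = 0.09180 deg

0.09180 deg


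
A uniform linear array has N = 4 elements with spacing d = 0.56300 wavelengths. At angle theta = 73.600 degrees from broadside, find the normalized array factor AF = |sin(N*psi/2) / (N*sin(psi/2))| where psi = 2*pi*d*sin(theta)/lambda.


psi = 2*pi*0.56300*sin(73.600 deg) = 3.393509 rad
AF = |sin(4*3.393509/2) / (4*sin(3.393509/2))| = 0.1217

0.1217


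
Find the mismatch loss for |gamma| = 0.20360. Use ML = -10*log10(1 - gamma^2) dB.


ML = -10 * log10(1 - 0.20360^2) = -10 * log10(0.95854704) = 0.1839 dB

0.1839 dB


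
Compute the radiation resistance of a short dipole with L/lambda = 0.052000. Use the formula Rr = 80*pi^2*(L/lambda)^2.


Rr = 80 * pi^2 * (0.052000)^2 = 80 * 9.869604 * 2.704000e-03 = 2.135 ohm

2.135 ohm


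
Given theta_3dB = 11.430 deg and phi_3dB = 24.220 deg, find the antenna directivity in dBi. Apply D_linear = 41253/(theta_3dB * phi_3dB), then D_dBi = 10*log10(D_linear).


D_linear = 41253 / (11.430 * 24.220) = 149.0168
D_dBi = 10 * log10(149.0168) = 21.73 dBi

21.73 dBi


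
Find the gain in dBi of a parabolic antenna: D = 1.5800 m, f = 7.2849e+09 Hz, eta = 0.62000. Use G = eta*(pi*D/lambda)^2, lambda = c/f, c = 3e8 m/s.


lambda = c / f = 3.0000e+08 / 7.2849e+09 = 0.04118107 m
G_linear = 0.62000 * (pi * 1.5800 / 0.04118107)^2 = 9007.626
G_dBi = 10 * log10(9007.626) = 39.55 dBi

39.55 dBi


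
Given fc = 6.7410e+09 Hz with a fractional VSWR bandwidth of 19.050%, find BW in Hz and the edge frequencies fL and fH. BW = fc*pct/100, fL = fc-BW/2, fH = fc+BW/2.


BW = 6.7410e+09 * 19.050/100 = 1.284160e+09 Hz
fL = 6.7410e+09 - 1.284160e+09/2 = 6.099e+09 Hz
fH = 6.7410e+09 + 1.284160e+09/2 = 7.383e+09 Hz

BW=1.284e+09 Hz, fL=6.099e+09 Hz, fH=7.383e+09 Hz


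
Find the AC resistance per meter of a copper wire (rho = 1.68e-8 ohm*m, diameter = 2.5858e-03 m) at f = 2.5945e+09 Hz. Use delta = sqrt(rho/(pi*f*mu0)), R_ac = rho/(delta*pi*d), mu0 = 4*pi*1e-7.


delta = sqrt(1.68e-8 / (pi * 2.5945e+09 * 4*pi*1e-7)) = 1.280702e-06 m
R_ac = 1.68e-8 / (1.280702e-06 * pi * 2.5858e-03) = 1.615 ohm/m

1.615 ohm/m


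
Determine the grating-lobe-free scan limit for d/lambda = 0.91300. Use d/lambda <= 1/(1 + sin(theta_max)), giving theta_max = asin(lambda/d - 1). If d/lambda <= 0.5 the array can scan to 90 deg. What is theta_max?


lambda/d - 1 = 1/0.91300 - 1 = 0.09529025
theta_max = asin(0.09529025) = 5.468 deg

5.468 deg


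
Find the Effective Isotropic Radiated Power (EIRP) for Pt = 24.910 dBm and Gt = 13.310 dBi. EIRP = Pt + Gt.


EIRP = Pt + Gt = 24.910 + 13.310 = 38.22 dBm

38.22 dBm


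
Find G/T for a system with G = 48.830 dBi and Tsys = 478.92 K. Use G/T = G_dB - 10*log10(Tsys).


G/T = 48.830 - 10*log10(478.92) = 48.830 - 26.80263 = 22.03 dB/K

22.03 dB/K


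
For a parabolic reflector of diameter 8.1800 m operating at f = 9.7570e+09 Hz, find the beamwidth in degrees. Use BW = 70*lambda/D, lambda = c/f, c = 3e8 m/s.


lambda = c / f = 3.0000e+08 / 9.7570e+09 = 0.03074716 m
BW = 70 * 0.03074716 / 8.1800 = 0.2631 deg

0.2631 deg


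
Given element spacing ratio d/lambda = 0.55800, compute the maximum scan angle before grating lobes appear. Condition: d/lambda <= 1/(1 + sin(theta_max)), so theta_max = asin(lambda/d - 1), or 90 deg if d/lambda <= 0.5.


lambda/d - 1 = 1/0.55800 - 1 = 0.7921147
theta_max = asin(0.7921147) = 52.38 deg

52.38 deg


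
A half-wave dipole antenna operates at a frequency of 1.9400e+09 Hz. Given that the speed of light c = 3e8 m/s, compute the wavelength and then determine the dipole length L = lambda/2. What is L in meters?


lambda = c / f = 3.0000e+08 / 1.9400e+09 = 0.1546392 m
L = lambda / 2 = 0.1546392 / 2 = 0.07732 m

0.07732 m


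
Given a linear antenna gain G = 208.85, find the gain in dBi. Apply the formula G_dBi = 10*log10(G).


G_dBi = 10 * log10(208.85) = 23.20 dBi

23.20 dBi


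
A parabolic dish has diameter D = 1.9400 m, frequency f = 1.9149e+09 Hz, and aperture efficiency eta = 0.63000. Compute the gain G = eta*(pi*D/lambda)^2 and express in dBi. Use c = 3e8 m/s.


lambda = c / f = 3.0000e+08 / 1.9149e+09 = 0.1566661 m
G_linear = 0.63000 * (pi * 1.9400 / 0.1566661)^2 = 953.4407
G_dBi = 10 * log10(953.4407) = 29.79 dBi

29.79 dBi


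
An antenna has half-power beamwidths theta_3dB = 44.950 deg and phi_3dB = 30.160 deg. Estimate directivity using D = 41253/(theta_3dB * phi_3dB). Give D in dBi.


D_linear = 41253 / (44.950 * 30.160) = 30.42948
D_dBi = 10 * log10(30.42948) = 14.83 dBi

14.83 dBi


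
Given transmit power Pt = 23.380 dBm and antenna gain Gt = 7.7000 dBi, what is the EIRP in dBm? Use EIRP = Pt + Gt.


EIRP = Pt + Gt = 23.380 + 7.7000 = 31.08 dBm

31.08 dBm


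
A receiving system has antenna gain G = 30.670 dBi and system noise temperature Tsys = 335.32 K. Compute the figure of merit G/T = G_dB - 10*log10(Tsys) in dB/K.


G/T = 30.670 - 10*log10(335.32) = 30.670 - 25.25459 = 5.415 dB/K

5.415 dB/K


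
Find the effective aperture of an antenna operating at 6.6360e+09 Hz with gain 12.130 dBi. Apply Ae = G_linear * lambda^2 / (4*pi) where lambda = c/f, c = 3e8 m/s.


lambda = c / f = 3.0000e+08 / 6.6360e+09 = 0.04520796 m
G_linear = 10^(12.130/10) = 16.33052
Ae = G_linear * lambda^2 / (4*pi) = 16.33052 * 0.04520796^2 / (4*pi) = 2.656e-03 m^2

2.656e-03 m^2


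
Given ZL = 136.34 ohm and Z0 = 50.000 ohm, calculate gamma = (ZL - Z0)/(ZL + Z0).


gamma = (136.34 - 50.000) / (136.34 + 50.000) = 0.4633

0.4633


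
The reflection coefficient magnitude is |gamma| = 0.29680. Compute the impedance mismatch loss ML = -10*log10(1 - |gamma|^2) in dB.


ML = -10 * log10(1 - 0.29680^2) = -10 * log10(0.91190976) = 0.4005 dB

0.4005 dB


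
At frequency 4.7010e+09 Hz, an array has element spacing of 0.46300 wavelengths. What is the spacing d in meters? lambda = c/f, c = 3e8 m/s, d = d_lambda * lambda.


lambda = c / f = 3.0000e+08 / 4.7010e+09 = 0.06381621 m
d = 0.46300 * 0.06381621 = 0.02955 m

0.02955 m


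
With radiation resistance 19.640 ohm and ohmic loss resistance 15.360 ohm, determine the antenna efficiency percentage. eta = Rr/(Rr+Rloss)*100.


eta = 19.640 / (19.640 + 15.360) * 100 = 56.11%

56.11%


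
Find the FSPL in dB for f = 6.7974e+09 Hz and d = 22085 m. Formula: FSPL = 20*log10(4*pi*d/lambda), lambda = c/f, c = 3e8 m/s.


lambda = c / f = 3.0000e+08 / 6.7974e+09 = 0.04413452 m
FSPL = 20 * log10(4*pi*22085/0.04413452) = 136.0 dB

136.0 dB


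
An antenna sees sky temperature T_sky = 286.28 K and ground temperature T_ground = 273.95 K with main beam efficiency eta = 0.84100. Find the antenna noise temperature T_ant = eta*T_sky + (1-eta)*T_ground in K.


T_ant = 0.84100 * 286.28 + (1 - 0.84100) * 273.95 = 284.3 K

284.3 K


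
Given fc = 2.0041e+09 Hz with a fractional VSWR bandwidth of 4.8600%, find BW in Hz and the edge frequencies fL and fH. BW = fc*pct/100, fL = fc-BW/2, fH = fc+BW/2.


BW = 2.0041e+09 * 4.8600/100 = 9.739926e+07 Hz
fL = 2.0041e+09 - 9.739926e+07/2 = 1.955e+09 Hz
fH = 2.0041e+09 + 9.739926e+07/2 = 2.053e+09 Hz

BW=9.740e+07 Hz, fL=1.955e+09 Hz, fH=2.053e+09 Hz


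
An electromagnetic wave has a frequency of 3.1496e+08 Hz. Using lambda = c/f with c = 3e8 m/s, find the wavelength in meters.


lambda = c / f = 3.0000e+08 / 3.1496e+08 = 0.9525 m

0.9525 m


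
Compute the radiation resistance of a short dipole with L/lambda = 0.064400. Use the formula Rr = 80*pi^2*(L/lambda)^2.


Rr = 80 * pi^2 * (0.064400)^2 = 80 * 9.869604 * 4.147360e-03 = 3.275 ohm

3.275 ohm


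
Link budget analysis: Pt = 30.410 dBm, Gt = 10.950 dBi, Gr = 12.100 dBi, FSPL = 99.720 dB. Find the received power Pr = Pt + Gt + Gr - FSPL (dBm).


Pr = 30.410 + 10.950 + 12.100 - 99.720 = -46.26 dBm

-46.26 dBm


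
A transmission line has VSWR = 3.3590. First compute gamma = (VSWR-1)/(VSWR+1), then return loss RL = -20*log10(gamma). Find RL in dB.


gamma = (3.3590 - 1) / (3.3590 + 1) = 0.5411792
RL = -20 * log10(0.5411792) = 5.333 dB

5.333 dB


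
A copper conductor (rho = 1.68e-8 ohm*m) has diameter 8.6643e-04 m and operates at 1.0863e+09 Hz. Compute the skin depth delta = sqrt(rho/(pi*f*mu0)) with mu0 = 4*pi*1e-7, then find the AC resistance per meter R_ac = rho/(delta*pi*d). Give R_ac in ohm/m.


delta = sqrt(1.68e-8 / (pi * 1.0863e+09 * 4*pi*1e-7)) = 1.979246e-06 m
R_ac = 1.68e-8 / (1.979246e-06 * pi * 8.6643e-04) = 3.118 ohm/m

3.118 ohm/m
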